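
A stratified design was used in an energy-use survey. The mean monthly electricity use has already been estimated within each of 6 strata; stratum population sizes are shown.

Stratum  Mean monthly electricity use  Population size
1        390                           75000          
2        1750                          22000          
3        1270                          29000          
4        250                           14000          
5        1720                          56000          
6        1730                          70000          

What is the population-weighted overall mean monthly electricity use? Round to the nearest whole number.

1224

Σ Nₕ·x̄ₕ = 390×75000 + 1750×22000 + 1270×29000 + 250×14000 + 1720×56000 + 1730×70000
  = 29250000 + 38500000 + 36830000 + 3500000 + 96320000 + 121100000 = 325500000
Σ Nₕ = 75000 + 22000 + 29000 + 14000 + 56000 + 70000 = 266000
Overall mean = 325500000 / 266000 = 1223.6842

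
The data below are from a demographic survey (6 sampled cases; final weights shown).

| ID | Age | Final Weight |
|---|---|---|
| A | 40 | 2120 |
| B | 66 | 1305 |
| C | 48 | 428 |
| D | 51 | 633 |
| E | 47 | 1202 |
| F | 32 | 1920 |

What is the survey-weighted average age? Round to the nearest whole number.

45

Weighted sum = 40×2120 + 66×1305 + 48×428 + 51×633 + 47×1202 + 32×1920
  = 84800 + 86130 + 20544 + 32283 + 56494 + 61440 = 341691
Sum of weights = 2120 + 1305 + 428 + 633 + 1202 + 1920 = 7608
Weighted mean = 341691 / 7608 = 44.912066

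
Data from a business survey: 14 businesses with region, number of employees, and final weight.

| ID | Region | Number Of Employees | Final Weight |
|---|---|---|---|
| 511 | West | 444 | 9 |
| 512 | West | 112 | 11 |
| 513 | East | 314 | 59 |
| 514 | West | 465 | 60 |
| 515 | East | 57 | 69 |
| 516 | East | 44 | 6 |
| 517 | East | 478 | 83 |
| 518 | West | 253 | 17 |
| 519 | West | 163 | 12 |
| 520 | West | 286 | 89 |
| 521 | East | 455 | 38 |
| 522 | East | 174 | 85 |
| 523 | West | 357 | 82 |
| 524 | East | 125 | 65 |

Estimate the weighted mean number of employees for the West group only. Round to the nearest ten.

340

West rows: 511, 512, 514, 518, 519, 520, 523
Weighted sum = 444×9 + 112×11 + 465×60 + 253×17 + 163×12 + 286×89 + 357×82
  = 3996 + 1232 + 27900 + 4301 + 1956 + 25454 + 29274 = 94113
Sum of weights = 9 + 11 + 60 + 17 + 12 + 89 + 82 = 280
Weighted mean = 94113 / 280 = 336.11786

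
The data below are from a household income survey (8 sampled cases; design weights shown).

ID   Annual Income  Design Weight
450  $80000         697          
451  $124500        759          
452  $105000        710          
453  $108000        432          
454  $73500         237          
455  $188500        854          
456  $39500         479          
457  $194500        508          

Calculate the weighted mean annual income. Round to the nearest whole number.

Weighted sum = 567586500
Sum of weights = 697 + 759 + 710 + 432 + 237 + 854 + 479 + 508 = 4676
Weighted mean = 567586500 / 4676 = 121382.91

121383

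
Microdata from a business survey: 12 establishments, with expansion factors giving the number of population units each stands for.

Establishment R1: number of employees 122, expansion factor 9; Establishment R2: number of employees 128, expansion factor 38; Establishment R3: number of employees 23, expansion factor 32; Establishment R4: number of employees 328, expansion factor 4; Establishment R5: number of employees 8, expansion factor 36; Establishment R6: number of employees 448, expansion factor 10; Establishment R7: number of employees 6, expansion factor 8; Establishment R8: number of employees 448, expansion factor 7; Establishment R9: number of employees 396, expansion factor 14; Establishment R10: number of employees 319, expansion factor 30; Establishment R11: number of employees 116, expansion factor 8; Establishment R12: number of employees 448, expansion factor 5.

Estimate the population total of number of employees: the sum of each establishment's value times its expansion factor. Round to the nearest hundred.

Weighted total = 34244

34200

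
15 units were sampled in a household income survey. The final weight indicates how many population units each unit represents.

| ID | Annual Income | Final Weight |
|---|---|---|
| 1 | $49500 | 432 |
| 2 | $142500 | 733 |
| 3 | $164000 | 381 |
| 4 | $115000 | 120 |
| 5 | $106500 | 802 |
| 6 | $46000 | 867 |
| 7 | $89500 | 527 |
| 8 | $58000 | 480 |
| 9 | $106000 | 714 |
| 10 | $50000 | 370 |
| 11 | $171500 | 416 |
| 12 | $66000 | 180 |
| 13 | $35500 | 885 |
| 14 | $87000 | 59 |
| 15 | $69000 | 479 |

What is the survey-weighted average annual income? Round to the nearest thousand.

Weighted sum = 649431500
Sum of weights = 7445
Weighted mean = 649431500 / 7445 = 87230.557

87000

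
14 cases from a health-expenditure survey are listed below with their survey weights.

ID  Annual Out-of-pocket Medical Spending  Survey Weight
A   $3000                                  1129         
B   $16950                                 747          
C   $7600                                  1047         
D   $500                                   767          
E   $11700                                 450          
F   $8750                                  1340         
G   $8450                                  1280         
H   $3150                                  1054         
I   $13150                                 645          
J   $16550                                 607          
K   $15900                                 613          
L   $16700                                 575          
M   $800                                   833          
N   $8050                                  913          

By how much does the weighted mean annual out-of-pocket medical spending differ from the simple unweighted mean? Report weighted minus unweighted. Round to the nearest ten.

-920

Unweighted sum = 131250
Unweighted mean = 131250 / 14 = 9375
Weighted sum = 101408300
Sum of weights = 12000
Weighted mean = 101408300 / 12000 = 8450.6917
Difference (weighted minus unweighted) = -924.30833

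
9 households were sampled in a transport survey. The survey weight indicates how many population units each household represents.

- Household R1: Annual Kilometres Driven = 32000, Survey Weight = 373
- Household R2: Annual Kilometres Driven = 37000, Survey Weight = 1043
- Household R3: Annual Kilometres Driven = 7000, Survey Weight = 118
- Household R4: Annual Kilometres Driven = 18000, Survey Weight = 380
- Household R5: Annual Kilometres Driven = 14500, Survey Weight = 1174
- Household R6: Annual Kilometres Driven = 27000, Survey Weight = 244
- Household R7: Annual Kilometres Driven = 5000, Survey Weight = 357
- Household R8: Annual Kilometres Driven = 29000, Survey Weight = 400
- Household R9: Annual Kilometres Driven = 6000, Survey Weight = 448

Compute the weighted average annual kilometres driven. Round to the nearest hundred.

21600

Weighted sum = 97877000
Sum of weights = 373 + 1043 + 118 + 380 + 1174 + 244 + 357 + 400 + 448 = 4537
Weighted mean = 97877000 / 4537 = 21573.066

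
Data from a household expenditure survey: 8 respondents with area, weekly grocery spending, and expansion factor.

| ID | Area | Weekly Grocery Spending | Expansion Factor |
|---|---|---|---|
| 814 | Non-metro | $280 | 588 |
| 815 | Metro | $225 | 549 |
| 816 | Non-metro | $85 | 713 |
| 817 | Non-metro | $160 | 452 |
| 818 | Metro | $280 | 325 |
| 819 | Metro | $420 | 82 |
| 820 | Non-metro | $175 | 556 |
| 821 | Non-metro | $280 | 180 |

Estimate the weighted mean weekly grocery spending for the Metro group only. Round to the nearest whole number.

260

Metro rows: 815, 818, 819
Weighted sum = 248965
Sum of weights = 549 + 325 + 82 = 956
Weighted mean = 248965 / 956 = 260.42364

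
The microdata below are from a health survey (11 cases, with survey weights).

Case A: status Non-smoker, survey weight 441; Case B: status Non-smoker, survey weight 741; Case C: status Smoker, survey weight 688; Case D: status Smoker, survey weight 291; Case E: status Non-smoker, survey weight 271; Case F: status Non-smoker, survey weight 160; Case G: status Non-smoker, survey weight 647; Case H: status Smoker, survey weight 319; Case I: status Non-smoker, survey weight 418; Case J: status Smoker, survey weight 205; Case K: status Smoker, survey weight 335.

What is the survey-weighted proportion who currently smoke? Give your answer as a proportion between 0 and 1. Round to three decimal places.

0.407

Sum of weights for 'Smoker' = 688 + 291 + 319 + 205 + 335 = 1838
Total weight = 441 + 741 + 688 + 291 + 271 + 160 + 647 + 319 + 418 + 205 + 335 = 4516
Weighted proportion = 1838 / 4516 = 0.40699734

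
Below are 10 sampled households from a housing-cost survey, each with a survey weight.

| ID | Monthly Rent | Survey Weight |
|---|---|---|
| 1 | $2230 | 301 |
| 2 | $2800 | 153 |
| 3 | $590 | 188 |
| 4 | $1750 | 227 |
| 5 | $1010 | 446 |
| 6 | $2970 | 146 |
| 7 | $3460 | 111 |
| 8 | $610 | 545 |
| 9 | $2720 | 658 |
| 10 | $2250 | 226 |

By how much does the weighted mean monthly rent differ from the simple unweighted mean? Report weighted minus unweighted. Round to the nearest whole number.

-204

Unweighted sum = 2230 + 2800 + 590 + 1750 + 1010 + 2970 + 3460 + 610 + 2720 + 2250 = 20390
Unweighted mean = 20390 / 10 = 2039
Weighted sum = 2230×301 + 2800×153 + 590×188 + 1750×227 + 1010×446 + 2970×146 + 3460×111 + 610×545 + 2720×658 + 2250×226
  = 671230 + 428400 + 110920 + 397250 + 450460 + 433620 + 384060 + 332450 + 1789760 + 508500 = 5506650
Sum of weights = 301 + 153 + 188 + 227 + 446 + 146 + 111 + 545 + 658 + 226 = 3001
Weighted mean = 5506650 / 3001 = 1834.9384
Difference (weighted minus unweighted) = -204.06165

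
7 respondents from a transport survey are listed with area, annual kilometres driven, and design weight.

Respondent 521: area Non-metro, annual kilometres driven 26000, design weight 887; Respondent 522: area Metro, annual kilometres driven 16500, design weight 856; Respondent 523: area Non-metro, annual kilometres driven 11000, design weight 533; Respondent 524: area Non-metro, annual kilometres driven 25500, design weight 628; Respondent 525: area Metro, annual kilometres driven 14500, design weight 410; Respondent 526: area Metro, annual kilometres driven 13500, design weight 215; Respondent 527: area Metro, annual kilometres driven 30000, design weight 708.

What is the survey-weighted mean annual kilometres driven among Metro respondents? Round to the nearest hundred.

Metro rows: 522, 525, 526, 527
Weighted sum = 16500×856 + 14500×410 + 13500×215 + 30000×708
  = 44211500
Sum of weights = 856 + 410 + 215 + 708 = 2189
Weighted mean = 44211500 / 2189 = 20197.122

20200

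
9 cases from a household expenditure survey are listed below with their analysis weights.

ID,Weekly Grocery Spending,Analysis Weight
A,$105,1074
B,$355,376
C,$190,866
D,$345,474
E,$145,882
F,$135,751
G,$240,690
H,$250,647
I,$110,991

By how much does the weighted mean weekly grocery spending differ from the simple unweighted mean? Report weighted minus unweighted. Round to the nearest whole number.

-25

Unweighted sum = 105 + 355 + 190 + 345 + 145 + 135 + 240 + 250 + 110 = 1875
Unweighted mean = 1875 / 9 = 208.33333
Weighted sum = 105×1074 + 355×376 + 190×866 + 345×474 + 145×882 + 135×751 + 240×690 + 250×647 + 110×991
  = 112770 + 133480 + 164540 + 163530 + 127890 + 101385 + 165600 + 161750 + 109010 = 1239955
Sum of weights = 1074 + 376 + 866 + 474 + 882 + 751 + 690 + 647 + 991 = 6751
Weighted mean = 1239955 / 6751 = 183.66983
Difference (weighted minus unweighted) = -24.663507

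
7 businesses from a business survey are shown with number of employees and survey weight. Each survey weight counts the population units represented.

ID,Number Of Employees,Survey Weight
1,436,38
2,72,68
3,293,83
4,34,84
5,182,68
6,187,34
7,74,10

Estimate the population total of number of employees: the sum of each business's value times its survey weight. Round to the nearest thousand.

68000

Weighted total = 436×38 + 72×68 + 293×83 + 34×84 + 182×68 + 187×34 + 74×10
  = 16568 + 4896 + 24319 + 2856 + 12376 + 6358 + 740 = 68113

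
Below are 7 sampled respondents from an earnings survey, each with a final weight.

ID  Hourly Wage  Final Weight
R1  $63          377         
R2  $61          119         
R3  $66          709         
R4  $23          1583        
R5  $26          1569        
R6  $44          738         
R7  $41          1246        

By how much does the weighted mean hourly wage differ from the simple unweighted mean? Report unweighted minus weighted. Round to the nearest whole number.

Unweighted sum = 63 + 61 + 66 + 23 + 26 + 44 + 41 = 324
Unweighted mean = 324 / 7 = 46.285714
Weighted sum = 63×377 + 61×119 + 66×709 + 23×1583 + 26×1569 + 44×738 + 41×1246
  = 238565
Sum of weights = 377 + 119 + 709 + 1583 + 1569 + 738 + 1246 = 6341
Weighted mean = 238565 / 6341 = 37.622615
Difference (unweighted minus weighted) = 8.6630996

9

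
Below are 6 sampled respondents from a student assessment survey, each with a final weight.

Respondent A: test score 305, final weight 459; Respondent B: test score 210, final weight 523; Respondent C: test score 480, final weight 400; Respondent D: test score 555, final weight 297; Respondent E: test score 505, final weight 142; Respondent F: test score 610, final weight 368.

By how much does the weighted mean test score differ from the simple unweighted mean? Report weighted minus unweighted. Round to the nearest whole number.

Unweighted sum = 305 + 210 + 480 + 555 + 505 + 610 = 2665
Unweighted mean = 2665 / 6 = 444.16667
Weighted sum = 305×459 + 210×523 + 480×400 + 555×297 + 505×142 + 610×368
  = 902850
Sum of weights = 2189
Weighted mean = 902850 / 2189 = 412.44861
Difference (weighted minus unweighted) = -31.71806

-32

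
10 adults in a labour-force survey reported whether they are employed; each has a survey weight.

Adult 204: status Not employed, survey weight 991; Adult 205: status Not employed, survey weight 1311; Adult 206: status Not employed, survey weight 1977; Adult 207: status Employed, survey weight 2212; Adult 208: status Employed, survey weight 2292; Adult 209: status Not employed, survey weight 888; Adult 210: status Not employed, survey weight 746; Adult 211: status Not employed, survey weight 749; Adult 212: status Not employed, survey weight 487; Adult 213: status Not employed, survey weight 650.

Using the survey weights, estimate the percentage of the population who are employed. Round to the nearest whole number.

Sum of weights for 'Employed' = 2212 + 2292 = 4504
Total weight = 991 + 1311 + 1977 + 2212 + 2292 + 888 + 746 + 749 + 487 + 650 = 12303
Weighted proportion = 4504 / 12303 = 0.36608957 → 36.608957%

37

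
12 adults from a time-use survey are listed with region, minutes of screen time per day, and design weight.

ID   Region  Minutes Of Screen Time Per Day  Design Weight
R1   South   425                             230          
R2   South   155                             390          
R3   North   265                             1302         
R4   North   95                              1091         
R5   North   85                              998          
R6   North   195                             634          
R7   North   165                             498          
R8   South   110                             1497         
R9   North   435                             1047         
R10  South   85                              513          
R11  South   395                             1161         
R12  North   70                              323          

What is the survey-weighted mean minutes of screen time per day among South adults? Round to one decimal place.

South rows: R1, R2, R8, R10, R11
Weighted sum = 425×230 + 155×390 + 110×1497 + 85×513 + 395×1161
  = 97750 + 60450 + 164670 + 43605 + 458595 = 825070
Sum of weights = 3791
Weighted mean = 825070 / 3791 = 217.63915

217.6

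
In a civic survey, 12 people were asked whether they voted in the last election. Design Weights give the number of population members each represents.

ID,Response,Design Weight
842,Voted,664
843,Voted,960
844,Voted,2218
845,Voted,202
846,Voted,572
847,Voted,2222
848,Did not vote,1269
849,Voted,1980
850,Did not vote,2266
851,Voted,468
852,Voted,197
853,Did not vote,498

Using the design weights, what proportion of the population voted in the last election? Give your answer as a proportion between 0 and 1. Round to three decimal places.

Sum of weights for 'Voted' = 664 + 960 + 2218 + 202 + 572 + 2222 + 1980 + 468 + 197 = 9483
Total weight = 664 + 960 + 2218 + 202 + 572 + 2222 + 1269 + 1980 + 2266 + 468 + 197 + 498 = 13516
Weighted proportion = 9483 / 13516 = 0.7016129

0.702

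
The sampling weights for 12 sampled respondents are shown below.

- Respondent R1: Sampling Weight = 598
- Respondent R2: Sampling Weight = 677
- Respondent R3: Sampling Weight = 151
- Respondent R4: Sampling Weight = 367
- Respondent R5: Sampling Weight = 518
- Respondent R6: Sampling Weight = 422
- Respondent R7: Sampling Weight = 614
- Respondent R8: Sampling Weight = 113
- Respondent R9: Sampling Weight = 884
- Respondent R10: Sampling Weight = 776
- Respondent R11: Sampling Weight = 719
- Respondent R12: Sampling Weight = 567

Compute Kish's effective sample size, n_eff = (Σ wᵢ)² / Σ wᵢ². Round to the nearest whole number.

Σ wᵢ = 598 + 677 + 151 + 367 + 518 + 422 + 614 + 113 + 884 + 776 + 719 + 567 = 6406
Σ wᵢ² = 4031678
n_eff = 6406² / 4031678 = 41036836 / 4031678 = 10.1786

10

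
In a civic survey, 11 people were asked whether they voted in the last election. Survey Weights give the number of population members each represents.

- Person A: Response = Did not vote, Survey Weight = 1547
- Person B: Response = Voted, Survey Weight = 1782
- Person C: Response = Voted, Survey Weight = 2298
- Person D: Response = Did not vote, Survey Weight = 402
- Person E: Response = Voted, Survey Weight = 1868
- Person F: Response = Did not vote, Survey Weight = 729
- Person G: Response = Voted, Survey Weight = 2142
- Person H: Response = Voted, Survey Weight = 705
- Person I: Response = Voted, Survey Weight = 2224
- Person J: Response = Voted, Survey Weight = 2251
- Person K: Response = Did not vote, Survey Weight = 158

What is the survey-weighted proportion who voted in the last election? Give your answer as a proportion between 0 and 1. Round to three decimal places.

0.824

Sum of weights for 'Voted' = 1782 + 2298 + 1868 + 2142 + 705 + 2224 + 2251 = 13270
Total weight = 1547 + 1782 + 2298 + 402 + 1868 + 729 + 2142 + 705 + 2224 + 2251 + 158 = 16106
Weighted proportion = 13270 / 16106 = 0.82391655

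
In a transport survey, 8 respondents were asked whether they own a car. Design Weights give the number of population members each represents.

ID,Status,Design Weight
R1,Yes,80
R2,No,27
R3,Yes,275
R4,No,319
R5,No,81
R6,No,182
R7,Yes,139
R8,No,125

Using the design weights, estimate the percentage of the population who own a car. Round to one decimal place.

40.2

Sum of weights for 'Yes' = 80 + 275 + 139 = 494
Total weight = 80 + 27 + 275 + 319 + 81 + 182 + 139 + 125 = 1228
Weighted proportion = 494 / 1228 = 0.40228013 → 40.228013%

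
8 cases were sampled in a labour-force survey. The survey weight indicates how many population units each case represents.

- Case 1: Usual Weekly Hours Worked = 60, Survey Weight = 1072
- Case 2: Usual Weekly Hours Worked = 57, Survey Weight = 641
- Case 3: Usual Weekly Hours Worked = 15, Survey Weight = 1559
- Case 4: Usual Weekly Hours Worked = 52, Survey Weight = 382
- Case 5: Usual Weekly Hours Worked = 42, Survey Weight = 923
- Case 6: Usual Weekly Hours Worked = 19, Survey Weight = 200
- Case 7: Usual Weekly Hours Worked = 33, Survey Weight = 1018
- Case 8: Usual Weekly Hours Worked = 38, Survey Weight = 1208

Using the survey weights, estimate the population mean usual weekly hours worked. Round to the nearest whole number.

38

Weighted sum = 60×1072 + 57×641 + 15×1559 + 52×382 + 42×923 + 19×200 + 33×1018 + 38×1208
  = 64320 + 36537 + 23385 + 19864 + 38766 + 3800 + 33594 + 45904 = 266170
Sum of weights = 1072 + 641 + 1559 + 382 + 923 + 200 + 1018 + 1208 = 7003
Weighted mean = 266170 / 7003 = 38.007997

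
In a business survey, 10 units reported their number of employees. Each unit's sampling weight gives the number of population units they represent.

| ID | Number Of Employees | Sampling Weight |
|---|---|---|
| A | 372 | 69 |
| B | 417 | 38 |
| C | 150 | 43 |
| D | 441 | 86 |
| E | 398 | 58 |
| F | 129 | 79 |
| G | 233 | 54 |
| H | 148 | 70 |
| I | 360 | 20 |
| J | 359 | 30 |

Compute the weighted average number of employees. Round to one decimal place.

292.6

Weighted sum = 372×69 + 417×38 + 150×43 + 441×86 + 398×58 + 129×79 + 233×54 + 148×70 + 360×20 + 359×30
  = 25668 + 15846 + 6450 + 37926 + 23084 + 10191 + 12582 + 10360 + 7200 + 10770 = 160077
Sum of weights = 69 + 38 + 43 + 86 + 58 + 79 + 54 + 70 + 20 + 30 = 547
Weighted mean = 160077 / 547 = 292.64534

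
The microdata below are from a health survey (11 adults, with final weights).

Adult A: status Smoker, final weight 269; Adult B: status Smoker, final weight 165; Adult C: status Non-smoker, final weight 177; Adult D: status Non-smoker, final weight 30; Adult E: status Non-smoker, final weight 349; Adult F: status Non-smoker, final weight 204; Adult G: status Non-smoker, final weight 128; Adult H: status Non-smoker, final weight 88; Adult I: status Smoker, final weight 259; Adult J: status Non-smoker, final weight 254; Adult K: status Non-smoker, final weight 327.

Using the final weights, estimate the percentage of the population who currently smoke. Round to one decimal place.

30.8

Sum of weights for 'Smoker' = 269 + 165 + 259 = 693
Total weight = 269 + 165 + 177 + 30 + 349 + 204 + 128 + 88 + 259 + 254 + 327 = 2250
Weighted proportion = 693 / 2250 = 0.308 → 30.8%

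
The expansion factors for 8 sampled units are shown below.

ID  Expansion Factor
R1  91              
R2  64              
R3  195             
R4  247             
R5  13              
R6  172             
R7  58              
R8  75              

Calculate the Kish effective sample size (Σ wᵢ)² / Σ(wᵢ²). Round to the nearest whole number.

Σ wᵢ = 915
Σ wᵢ² = 8281 + 4096 + 38025 + 61009 + 169 + 29584 + 3364 + 5625 = 150153
n_eff = 915² / 150153 = 837225 / 150153 = 5.5758127

6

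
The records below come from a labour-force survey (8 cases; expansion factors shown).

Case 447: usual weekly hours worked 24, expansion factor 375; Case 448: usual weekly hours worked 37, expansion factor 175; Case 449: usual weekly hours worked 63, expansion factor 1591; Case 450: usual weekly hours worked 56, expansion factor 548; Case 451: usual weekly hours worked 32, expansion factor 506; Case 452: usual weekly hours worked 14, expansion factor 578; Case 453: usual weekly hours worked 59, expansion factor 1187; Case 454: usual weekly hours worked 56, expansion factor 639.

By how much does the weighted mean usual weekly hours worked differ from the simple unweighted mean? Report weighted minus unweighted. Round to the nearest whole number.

Unweighted sum = 341
Unweighted mean = 341 / 8 = 42.625
Weighted sum = 24×375 + 37×175 + 63×1591 + 56×548 + 32×506 + 14×578 + 59×1187 + 56×639
  = 9000 + 6475 + 100233 + 30688 + 16192 + 8092 + 70033 + 35784 = 276497
Sum of weights = 375 + 175 + 1591 + 548 + 506 + 578 + 1187 + 639 = 5599
Weighted mean = 276497 / 5599 = 49.383283
Difference (weighted minus unweighted) = 6.7582827

7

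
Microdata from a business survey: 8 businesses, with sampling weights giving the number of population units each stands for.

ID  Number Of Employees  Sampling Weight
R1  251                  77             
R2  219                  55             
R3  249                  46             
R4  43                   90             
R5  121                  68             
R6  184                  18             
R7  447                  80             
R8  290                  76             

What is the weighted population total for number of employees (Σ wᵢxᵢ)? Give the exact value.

116036

Weighted total = 251×77 + 219×55 + 249×46 + 43×90 + 121×68 + 184×18 + 447×80 + 290×76
  = 116036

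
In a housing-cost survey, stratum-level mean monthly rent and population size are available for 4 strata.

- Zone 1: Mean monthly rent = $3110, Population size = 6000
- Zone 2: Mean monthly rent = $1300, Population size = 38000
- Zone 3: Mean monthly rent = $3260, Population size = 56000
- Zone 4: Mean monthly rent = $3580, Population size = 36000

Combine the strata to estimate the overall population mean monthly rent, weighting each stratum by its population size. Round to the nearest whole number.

Σ Nₕ·x̄ₕ = 3110×6000 + 1300×38000 + 3260×56000 + 3580×36000
  = 18660000 + 49400000 + 182560000 + 128880000 = 379500000
Σ Nₕ = 6000 + 38000 + 56000 + 36000 = 136000
Overall mean = 379500000 / 136000 = 2790.4412

2790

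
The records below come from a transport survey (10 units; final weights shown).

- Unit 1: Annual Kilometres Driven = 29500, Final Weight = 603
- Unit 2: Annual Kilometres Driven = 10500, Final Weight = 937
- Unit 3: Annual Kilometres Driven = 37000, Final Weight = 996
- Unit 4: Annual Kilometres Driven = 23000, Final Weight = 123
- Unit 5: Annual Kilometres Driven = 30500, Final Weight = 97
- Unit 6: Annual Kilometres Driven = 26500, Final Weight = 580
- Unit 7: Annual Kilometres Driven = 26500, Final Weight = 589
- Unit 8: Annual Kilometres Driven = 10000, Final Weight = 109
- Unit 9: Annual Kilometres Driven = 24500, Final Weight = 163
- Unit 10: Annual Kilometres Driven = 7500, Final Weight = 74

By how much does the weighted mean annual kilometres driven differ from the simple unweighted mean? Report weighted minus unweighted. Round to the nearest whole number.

Unweighted sum = 29500 + 10500 + 37000 + 23000 + 30500 + 26500 + 26500 + 10000 + 24500 + 7500 = 225500
Unweighted mean = 225500 / 10 = 22550
Weighted sum = 29500×603 + 10500×937 + 37000×996 + 23000×123 + 30500×97 + 26500×580 + 26500×589 + 10000×109 + 24500×163 + 7500×74
  = 17788500 + 9838500 + 36852000 + 2829000 + 2958500 + 15370000 + 15608500 + 1090000 + 3993500 + 555000 = 106883500
Sum of weights = 603 + 937 + 996 + 123 + 97 + 580 + 589 + 109 + 163 + 74 = 4271
Weighted mean = 106883500 / 4271 = 25025.404
Difference (weighted minus unweighted) = 2475.4039

2475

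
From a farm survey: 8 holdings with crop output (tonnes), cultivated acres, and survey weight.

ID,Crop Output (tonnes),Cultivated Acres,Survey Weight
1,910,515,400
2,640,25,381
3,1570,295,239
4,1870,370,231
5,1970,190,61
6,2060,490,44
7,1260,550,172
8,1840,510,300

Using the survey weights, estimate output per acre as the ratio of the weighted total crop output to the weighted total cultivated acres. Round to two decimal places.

3.67

Σ wᵢ·y = 910×400 + 640×381 + 1570×239 + 1870×231 + 1970×61 + 2060×44 + 1260×172 + 1840×300
  = 2394570
Σ wᵢ·x = 515×400 + 25×381 + 295×239 + 370×231 + 190×61 + 490×44 + 550×172 + 510×300
  = 206000 + 9525 + 70505 + 85470 + 11590 + 21560 + 94600 + 153000 = 652250
Ratio = 2394570 / 652250 = 3.6712457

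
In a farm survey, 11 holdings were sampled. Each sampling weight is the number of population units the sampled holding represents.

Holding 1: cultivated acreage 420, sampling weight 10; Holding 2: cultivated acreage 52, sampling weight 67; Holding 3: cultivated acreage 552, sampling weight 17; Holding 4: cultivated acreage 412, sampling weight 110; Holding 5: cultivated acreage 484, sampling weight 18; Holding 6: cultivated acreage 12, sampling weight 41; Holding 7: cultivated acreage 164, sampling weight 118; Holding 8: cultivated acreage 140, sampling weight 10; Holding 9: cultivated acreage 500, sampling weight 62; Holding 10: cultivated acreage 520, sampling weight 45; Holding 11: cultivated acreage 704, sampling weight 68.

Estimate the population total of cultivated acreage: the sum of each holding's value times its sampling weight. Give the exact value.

194616

Weighted total = 420×10 + 52×67 + 552×17 + 412×110 + 484×18 + 12×41 + 164×118 + 140×10 + 500×62 + 520×45 + 704×68
  = 4200 + 3484 + 9384 + 45320 + 8712 + 492 + 19352 + 1400 + 31000 + 23400 + 47872 = 194616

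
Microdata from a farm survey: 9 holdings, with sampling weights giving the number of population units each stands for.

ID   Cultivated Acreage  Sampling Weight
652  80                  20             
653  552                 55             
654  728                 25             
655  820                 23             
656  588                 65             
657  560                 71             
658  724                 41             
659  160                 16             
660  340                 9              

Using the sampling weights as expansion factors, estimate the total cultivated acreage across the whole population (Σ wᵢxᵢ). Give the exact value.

182304

Weighted total = 80×20 + 552×55 + 728×25 + 820×23 + 588×65 + 560×71 + 724×41 + 160×16 + 340×9
  = 1600 + 30360 + 18200 + 18860 + 38220 + 39760 + 29684 + 2560 + 3060 = 182304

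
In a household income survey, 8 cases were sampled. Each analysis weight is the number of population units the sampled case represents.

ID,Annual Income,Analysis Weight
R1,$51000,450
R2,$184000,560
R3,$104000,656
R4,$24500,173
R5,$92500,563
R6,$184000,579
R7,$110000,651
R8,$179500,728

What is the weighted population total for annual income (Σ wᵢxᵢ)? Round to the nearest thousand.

Weighted total = 51000×450 + 184000×560 + 104000×656 + 24500×173 + 92500×563 + 184000×579 + 110000×651 + 179500×728
  = 559352000

559352000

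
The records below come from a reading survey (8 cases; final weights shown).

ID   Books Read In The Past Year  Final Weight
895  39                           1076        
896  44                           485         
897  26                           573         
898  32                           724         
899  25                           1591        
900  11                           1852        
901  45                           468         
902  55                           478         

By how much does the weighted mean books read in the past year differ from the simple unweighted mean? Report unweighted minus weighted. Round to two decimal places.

Unweighted sum = 39 + 44 + 26 + 32 + 25 + 11 + 45 + 55 = 277
Unweighted mean = 277 / 8 = 34.625
Weighted sum = 39×1076 + 44×485 + 26×573 + 32×724 + 25×1591 + 11×1852 + 45×468 + 55×478
  = 41964 + 21340 + 14898 + 23168 + 39775 + 20372 + 21060 + 26290 = 208867
Sum of weights = 1076 + 485 + 573 + 724 + 1591 + 1852 + 468 + 478 = 7247
Weighted mean = 208867 / 7247 = 28.821167
Difference (unweighted minus weighted) = 5.8038326

5.80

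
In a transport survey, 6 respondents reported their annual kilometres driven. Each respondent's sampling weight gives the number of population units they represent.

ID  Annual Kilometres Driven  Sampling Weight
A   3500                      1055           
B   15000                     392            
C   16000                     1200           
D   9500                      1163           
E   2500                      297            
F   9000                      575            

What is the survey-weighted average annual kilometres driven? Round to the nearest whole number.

Weighted sum = 3500×1055 + 15000×392 + 16000×1200 + 9500×1163 + 2500×297 + 9000×575
  = 3692500 + 5880000 + 19200000 + 11048500 + 742500 + 5175000 = 45738500
Sum of weights = 1055 + 392 + 1200 + 1163 + 297 + 575 = 4682
Weighted mean = 45738500 / 4682 = 9769.009

9769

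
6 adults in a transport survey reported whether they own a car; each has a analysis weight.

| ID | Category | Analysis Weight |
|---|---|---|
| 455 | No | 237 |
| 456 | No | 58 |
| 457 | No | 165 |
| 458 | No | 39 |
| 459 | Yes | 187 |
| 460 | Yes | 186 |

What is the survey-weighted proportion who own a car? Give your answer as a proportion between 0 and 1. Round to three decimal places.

0.428

Sum of weights for 'Yes' = 187 + 186 = 373
Total weight = 237 + 58 + 165 + 39 + 187 + 186 = 872
Weighted proportion = 373 / 872 = 0.42775229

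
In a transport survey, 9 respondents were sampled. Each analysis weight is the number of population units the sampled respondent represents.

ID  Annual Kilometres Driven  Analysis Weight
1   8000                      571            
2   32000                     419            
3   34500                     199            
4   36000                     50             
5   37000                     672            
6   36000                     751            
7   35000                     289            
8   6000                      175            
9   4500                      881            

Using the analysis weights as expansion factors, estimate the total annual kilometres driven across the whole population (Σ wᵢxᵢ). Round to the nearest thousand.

Weighted total = 93671000

93671000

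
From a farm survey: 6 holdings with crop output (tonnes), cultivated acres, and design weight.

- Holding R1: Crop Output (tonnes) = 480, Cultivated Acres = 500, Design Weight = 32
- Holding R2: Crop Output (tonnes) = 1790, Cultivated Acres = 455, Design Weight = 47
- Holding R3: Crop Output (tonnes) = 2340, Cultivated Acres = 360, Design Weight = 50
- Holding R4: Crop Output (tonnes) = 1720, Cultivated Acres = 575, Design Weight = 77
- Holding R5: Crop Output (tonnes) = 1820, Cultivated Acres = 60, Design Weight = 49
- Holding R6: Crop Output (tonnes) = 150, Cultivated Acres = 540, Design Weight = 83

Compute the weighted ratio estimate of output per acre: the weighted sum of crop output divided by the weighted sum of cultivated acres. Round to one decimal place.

Σ wᵢ·y = 480×32 + 1790×47 + 2340×50 + 1720×77 + 1820×49 + 150×83
  = 15360 + 84130 + 117000 + 132440 + 89180 + 12450 = 450560
Σ wᵢ·x = 147420
Ratio = 450560 / 147420 = 3.0563017

3.1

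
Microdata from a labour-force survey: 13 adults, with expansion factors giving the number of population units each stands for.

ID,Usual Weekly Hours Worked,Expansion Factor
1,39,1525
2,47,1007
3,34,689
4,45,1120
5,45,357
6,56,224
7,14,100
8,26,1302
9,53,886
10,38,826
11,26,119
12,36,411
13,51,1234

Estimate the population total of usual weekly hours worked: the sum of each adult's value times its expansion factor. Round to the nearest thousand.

404000

Weighted total = 403661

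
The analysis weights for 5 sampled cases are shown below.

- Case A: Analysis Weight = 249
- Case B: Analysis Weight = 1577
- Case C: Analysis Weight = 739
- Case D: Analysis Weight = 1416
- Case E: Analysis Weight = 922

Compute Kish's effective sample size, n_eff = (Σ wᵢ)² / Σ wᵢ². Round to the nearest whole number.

Σ wᵢ = 4903
Σ wᵢ² = 62001 + 2486929 + 546121 + 2005056 + 850084 = 5950191
n_eff = 4903² / 5950191 = 24039409 / 5950191 = 4.0401071

4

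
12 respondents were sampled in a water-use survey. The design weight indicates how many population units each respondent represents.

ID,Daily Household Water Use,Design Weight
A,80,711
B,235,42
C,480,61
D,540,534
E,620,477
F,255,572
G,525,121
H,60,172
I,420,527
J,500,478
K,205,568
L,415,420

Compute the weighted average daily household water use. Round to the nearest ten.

Weighted sum = 80×711 + 235×42 + 480×61 + 540×534 + 620×477 + 255×572 + 525×121 + 60×172 + 420×527 + 500×478 + 205×568 + 415×420
  = 56880 + 9870 + 29280 + 288360 + 295740 + 145860 + 63525 + 10320 + 221340 + 239000 + 116440 + 174300 = 1650915
Sum of weights = 711 + 42 + 61 + 534 + 477 + 572 + 121 + 172 + 527 + 478 + 568 + 420 = 4683
Weighted mean = 1650915 / 4683 = 352.53363

350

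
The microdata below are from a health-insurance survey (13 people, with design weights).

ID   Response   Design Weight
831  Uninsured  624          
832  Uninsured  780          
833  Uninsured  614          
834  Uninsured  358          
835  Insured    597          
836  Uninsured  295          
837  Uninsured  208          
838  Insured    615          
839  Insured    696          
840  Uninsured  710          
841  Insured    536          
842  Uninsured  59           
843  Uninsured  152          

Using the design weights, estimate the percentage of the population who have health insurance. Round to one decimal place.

Sum of weights for 'Insured' = 597 + 615 + 696 + 536 = 2444
Total weight = 6244
Weighted proportion = 2444 / 6244 = 0.39141576 → 39.141576%

39.1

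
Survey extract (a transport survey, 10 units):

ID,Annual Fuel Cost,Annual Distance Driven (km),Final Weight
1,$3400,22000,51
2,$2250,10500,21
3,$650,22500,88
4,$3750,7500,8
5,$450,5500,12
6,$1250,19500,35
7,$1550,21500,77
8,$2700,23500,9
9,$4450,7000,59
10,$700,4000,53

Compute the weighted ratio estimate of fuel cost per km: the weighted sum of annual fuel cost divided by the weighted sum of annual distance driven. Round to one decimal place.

Σ wᵢ·y = 3400×51 + 2250×21 + 650×88 + 3750×8 + 450×12 + 1250×35 + 1550×77 + 2700×9 + 4450×59 + 700×53
  = 173400 + 47250 + 57200 + 30000 + 5400 + 43750 + 119350 + 24300 + 262550 + 37100 = 800300
Σ wᵢ·x = 6623000
Ratio = 800300 / 6623000 = 0.12083648

0.1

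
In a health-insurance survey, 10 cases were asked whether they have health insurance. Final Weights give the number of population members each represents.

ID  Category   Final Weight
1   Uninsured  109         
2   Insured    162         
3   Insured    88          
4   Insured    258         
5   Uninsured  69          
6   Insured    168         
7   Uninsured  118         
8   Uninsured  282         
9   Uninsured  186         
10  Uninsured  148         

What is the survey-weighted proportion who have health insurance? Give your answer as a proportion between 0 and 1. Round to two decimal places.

Sum of weights for 'Insured' = 162 + 88 + 258 + 168 = 676
Total weight = 109 + 162 + 88 + 258 + 69 + 168 + 118 + 282 + 186 + 148 = 1588
Weighted proportion = 676 / 1588 = 0.4256927

0.43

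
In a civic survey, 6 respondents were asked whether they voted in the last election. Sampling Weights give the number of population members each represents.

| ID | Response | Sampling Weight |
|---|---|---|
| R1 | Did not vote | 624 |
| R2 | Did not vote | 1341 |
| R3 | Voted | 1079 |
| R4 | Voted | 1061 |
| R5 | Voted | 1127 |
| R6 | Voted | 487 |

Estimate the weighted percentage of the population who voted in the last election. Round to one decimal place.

Sum of weights for 'Voted' = 1079 + 1061 + 1127 + 487 = 3754
Total weight = 624 + 1341 + 1079 + 1061 + 1127 + 487 = 5719
Weighted proportion = 3754 / 5719 = 0.65640846 → 65.640846%

65.6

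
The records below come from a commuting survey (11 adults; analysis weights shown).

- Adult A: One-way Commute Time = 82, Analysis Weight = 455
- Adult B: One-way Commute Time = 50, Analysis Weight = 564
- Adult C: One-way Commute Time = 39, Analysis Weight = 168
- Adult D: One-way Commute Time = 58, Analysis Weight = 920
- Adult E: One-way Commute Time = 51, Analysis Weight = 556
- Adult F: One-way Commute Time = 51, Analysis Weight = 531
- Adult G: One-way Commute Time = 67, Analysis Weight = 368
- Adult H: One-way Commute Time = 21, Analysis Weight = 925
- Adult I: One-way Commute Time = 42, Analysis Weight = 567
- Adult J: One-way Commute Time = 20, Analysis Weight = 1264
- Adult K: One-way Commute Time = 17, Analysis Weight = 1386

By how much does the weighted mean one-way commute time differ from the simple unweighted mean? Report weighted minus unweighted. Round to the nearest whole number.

-7

Unweighted sum = 82 + 50 + 39 + 58 + 51 + 51 + 67 + 21 + 42 + 20 + 17 = 498
Unweighted mean = 498 / 11 = 45.272727
Weighted sum = 82×455 + 50×564 + 39×168 + 58×920 + 51×556 + 51×531 + 67×368 + 21×925 + 42×567 + 20×1264 + 17×1386
  = 37310 + 28200 + 6552 + 53360 + 28356 + 27081 + 24656 + 19425 + 23814 + 25280 + 23562 = 297596
Sum of weights = 455 + 564 + 168 + 920 + 556 + 531 + 368 + 925 + 567 + 1264 + 1386 = 7704
Weighted mean = 297596 / 7704 = 38.628764
Difference (weighted minus unweighted) = -6.643963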